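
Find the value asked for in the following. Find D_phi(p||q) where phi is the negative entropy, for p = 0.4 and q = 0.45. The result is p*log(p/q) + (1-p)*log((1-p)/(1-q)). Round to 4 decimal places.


Bregman divergence with negative entropy generator:
D = p*log(p/q) + (1-p)*log((1-p)/(1-q)).
p = 0.4, q = 0.45.
p*log(p/q) = 0.4*log(0.4/0.45) = -0.047113.
(1-p)*log((1-p)/(1-q)) = 0.6*log(0.6/0.55) = 0.052207.
D = -0.047113 + 0.052207 = 0.0051

0.0051


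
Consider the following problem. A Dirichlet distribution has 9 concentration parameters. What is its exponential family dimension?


Exponential family dimension calculation:
Dirichlet with 9 components has 9 natural parameters.

9


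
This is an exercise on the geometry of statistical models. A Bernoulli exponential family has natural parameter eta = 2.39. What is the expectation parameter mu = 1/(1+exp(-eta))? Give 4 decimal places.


Dual coordinate (expectation parameter) for Bernoulli:
mu = 1/(1+exp(-eta)).
eta = 2.39.
exp(-eta) = exp(-2.39) = 0.09163.
mu = 1/(1+0.09163) = 0.9161

0.9161


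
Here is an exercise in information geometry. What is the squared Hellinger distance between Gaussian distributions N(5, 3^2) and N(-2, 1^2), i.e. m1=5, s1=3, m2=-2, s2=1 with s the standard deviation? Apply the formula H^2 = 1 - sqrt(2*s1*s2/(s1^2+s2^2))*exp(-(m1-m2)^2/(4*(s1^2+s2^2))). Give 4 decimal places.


Squared Hellinger distance for Gaussians:
H^2 = 1 - sqrt(2*s1*s2/(s1^2+s2^2)) * exp(-(m1-m2)^2/(4*(s1^2+s2^2))).
s1^2 = 9, s2^2 = 1, s1^2+s2^2 = 10.
sqrt(2*3*1/(10)) = 0.774597.
(m1-m2)^2 = (7)^2 = 49.
exp(-49/(4*10)) = exp(-1.225) = 0.293758.
H^2 = 1 - 0.774597*0.293758 = 0.7725

0.7725


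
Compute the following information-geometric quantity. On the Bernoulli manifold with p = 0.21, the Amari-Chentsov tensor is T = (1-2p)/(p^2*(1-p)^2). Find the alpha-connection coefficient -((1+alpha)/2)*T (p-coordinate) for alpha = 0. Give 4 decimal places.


Skewness (Amari-Chentsov) tensor: T = (1-2p)/(p^2*(1-p)^2).
p = 0.21, 1-2p = 0.58, p^2 = 0.0441, (1-p)^2 = 0.6241.
T = 0.58/(0.0441 * 0.6241) = 21.07343.
In the p-coordinate, Gamma^(alpha) = Gamma^(0) - (alpha/2)*T with Gamma^(0) = (1/2)*g'(p) = -T/2,
so Gamma^(alpha) = -((1+alpha)/2)*T.
alpha = 0, -(1+alpha)/2 = -0.5.
Gamma = -0.5 * 21.07343 = -10.5367

-10.5367


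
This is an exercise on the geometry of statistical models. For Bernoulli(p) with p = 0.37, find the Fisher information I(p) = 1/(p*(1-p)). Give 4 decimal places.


For Bernoulli(p), Fisher information is I(p) = 1/(p*(1-p)).
p = 0.37, 1-p = 0.63.
p*(1-p) = 0.2331.
I(p) = 1/0.2331 = 4.2900

4.2900


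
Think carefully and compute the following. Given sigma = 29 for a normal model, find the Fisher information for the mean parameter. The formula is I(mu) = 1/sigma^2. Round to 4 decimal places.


The Fisher information for the mean of a normal distribution is I(mu) = 1/sigma^2.
sigma = 29, so sigma^2 = 841.
I(mu) = 1/841 = 0.0012

0.0012


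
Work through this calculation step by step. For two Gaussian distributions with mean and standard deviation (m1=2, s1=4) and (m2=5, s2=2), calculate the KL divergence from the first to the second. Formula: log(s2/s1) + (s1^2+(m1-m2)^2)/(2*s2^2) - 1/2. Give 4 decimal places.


KL divergence between normal distributions:
KL = log(s2/s1) + (s1^2 + (m1-m2)^2)/(2*s2^2) - 1/2.
log(2/4) = -0.693147.
(4^2 + (2-5)^2)/(2*2^2) = (16 + 9)/8 = 3.125.
KL = -0.693147 + 3.125 - 0.5 = 1.9319

1.9319


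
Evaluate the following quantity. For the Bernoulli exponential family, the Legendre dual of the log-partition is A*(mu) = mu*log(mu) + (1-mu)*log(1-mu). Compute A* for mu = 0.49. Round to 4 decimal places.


Legendre transform for Bernoulli:
A*(mu) = mu*log(mu) + (1-mu)*log(1-mu).
mu = 0.49, 1-mu = 0.51.
mu*log(mu) = 0.49*log(0.49) = -0.349541.
(1-mu)*log(1-mu) = 0.51*log(0.51) = -0.343406.
A* = -0.349541 + -0.343406 = -0.6929

-0.6929


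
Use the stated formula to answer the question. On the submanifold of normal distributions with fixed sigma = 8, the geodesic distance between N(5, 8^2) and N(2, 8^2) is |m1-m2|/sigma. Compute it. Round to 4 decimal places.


On the fixed-variance normal subfamily, geodesic distance = |m1-m2|/sigma.
|5 - 2| = 3.
sigma = 8.
d = 3/8 = 0.3750

0.3750


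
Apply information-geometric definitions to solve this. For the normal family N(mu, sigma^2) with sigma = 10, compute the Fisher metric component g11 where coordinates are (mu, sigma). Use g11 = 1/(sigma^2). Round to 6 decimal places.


For the 2-parameter normal family, the Fisher metric has:
  g11 = 1/sigma^2, g22 = 2/sigma^2.
sigma = 10, sigma^2 = 100.
g11 = 0.010000

0.010000


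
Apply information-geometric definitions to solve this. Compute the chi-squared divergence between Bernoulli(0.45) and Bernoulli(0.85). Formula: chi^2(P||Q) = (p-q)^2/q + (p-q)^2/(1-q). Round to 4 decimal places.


Chi-squared divergence between Bernoulli distributions:
chi^2 = (p-q)^2/q + (p-q)^2/(1-q).
p = 0.45, q = 0.85, p-q = -0.4.
(p-q)^2 = 0.16.
term1 = 0.16/0.85 = 0.188235.
term2 = 0.16/0.15 = 1.066667.
chi^2 = 0.188235 + 1.066667 = 1.2549

1.2549


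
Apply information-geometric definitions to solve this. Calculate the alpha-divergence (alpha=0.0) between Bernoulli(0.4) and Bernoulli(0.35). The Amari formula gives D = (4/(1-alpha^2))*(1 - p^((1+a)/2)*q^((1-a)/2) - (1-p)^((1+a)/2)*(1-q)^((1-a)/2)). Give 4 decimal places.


Amari alpha-divergence:
D = (4/(1-alpha^2))*(1 - p^((1+a)/2)*q^((1-a)/2) - (1-p)^((1+a)/2)*(1-q)^((1-a)/2)).
alpha = 0.0, p = 0.4, q = 0.35.
e1 = (1+alpha)/2 = 0.5, e2 = (1-alpha)/2 = 0.5.
t1 = p^e1 * q^e2 = 0.4^0.5 * 0.35^0.5 = 0.374166.
t2 = (1-p)^e1 * (1-q)^e2 = 0.6^0.5 * 0.65^0.5 = 0.6245.
4/(1-alpha^2) = 4.0.
D = 4.0*(1 - 0.374166 - 0.6245) = 0.0053

0.0053


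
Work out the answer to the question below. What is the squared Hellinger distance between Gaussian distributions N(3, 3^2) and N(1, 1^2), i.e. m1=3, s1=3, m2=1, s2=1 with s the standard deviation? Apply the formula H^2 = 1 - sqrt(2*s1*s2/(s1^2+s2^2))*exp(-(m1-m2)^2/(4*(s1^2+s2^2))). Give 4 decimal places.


Squared Hellinger distance for Gaussians:
H^2 = 1 - sqrt(2*s1*s2/(s1^2+s2^2)) * exp(-(m1-m2)^2/(4*(s1^2+s2^2))).
s1^2 = 9, s2^2 = 1, s1^2+s2^2 = 10.
sqrt(2*3*1/(10)) = 0.774597.
(m1-m2)^2 = (2)^2 = 4.
exp(-4/(4*10)) = exp(-0.1) = 0.904837.
H^2 = 1 - 0.774597*0.904837 = 0.2991

0.2991


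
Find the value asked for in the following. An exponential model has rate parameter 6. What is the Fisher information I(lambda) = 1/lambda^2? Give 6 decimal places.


Fisher information for exponential: I(lambda) = 1/lambda^2.
lambda = 6, lambda^2 = 36.
I = 1/36 = 0.027778

0.027778


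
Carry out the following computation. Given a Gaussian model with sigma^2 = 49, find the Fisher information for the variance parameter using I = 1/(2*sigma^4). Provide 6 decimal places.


Fisher information for variance: I(sigma^2) = 1/(2*sigma^4).
sigma^2 = 49, so sigma^4 = 2401.
I = 1/(2*2401) = 1/4802 = 0.000208

0.000208


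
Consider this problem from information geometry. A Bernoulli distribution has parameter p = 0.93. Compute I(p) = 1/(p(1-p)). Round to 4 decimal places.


For Bernoulli(p), Fisher information is I(p) = 1/(p*(1-p)).
p = 0.93, 1-p = 0.07.
p*(1-p) = 0.0651.
I(p) = 1/0.0651 = 15.3610

15.3610


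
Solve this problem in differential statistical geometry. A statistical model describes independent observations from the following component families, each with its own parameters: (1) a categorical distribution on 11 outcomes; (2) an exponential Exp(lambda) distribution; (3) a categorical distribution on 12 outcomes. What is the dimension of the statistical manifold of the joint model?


The dimension of a statistical manifold equals the number of free
(independent) real parameters of the model. For a product of independent
blocks the parameter counts add.
- categorical on 11 outcomes (probabilities sum to 1): 11-1 = 10.
- exponential (lambda): 1.
- categorical on 12 outcomes (probabilities sum to 1): 12-1 = 11.
Total = 10 + 1 + 11 = 22.
Dimension = 22

22


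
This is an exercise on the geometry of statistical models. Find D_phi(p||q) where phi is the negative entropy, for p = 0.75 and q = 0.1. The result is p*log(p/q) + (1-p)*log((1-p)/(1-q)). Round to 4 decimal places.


Bregman divergence with negative entropy generator:
D = p*log(p/q) + (1-p)*log((1-p)/(1-q)).
p = 0.75, q = 0.1.
p*log(p/q) = 0.75*log(0.75/0.1) = 1.511177.
(1-p)*log((1-p)/(1-q)) = 0.25*log(0.25/0.9) = -0.320233.
D = 1.511177 + -0.320233 = 1.1909

1.1909


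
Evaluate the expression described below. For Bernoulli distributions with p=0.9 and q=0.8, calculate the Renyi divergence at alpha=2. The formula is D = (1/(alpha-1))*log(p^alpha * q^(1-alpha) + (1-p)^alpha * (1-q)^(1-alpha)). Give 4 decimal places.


Renyi divergence of order alpha between Bernoulli distributions:
D = (1/(alpha-1))*log(p^alpha * q^(1-alpha) + (1-p)^alpha * (1-q)^(1-alpha)).
alpha = 2, p = 0.9, q = 0.8.
p^alpha * q^(1-alpha) = 0.9^2 * 0.8^-1 = 1.0125.
(1-p)^alpha * (1-q)^(1-alpha) = 0.1^2 * 0.2^-1 = 0.05.
sum = 1.0125 + 0.05 = 1.0625.
D = (1/1)*log(1.0625) = 0.0606

0.0606


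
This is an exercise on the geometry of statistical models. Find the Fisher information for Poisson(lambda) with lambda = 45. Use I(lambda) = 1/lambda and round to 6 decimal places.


Fisher information for Poisson: I(lambda) = 1/lambda.
lambda = 45.
I(lambda) = 1/45 = 0.022222

0.022222


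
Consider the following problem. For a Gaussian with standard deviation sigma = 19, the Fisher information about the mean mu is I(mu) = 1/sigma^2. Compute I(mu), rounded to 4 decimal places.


The Fisher information for the mean of a normal distribution is I(mu) = 1/sigma^2.
sigma = 19, so sigma^2 = 361.
I(mu) = 1/361 = 0.0028

0.0028


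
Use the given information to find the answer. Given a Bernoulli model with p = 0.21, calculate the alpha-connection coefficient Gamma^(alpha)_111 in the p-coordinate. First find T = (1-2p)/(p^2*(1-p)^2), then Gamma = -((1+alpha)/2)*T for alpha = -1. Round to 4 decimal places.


Skewness (Amari-Chentsov) tensor: T = (1-2p)/(p^2*(1-p)^2).
p = 0.21, 1-2p = 0.58, p^2 = 0.0441, (1-p)^2 = 0.6241.
T = 0.58/(0.0441 * 0.6241) = 21.07343.
In the p-coordinate, Gamma^(alpha) = Gamma^(0) - (alpha/2)*T with Gamma^(0) = (1/2)*g'(p) = -T/2,
so Gamma^(alpha) = -((1+alpha)/2)*T.
alpha = -1, -(1+alpha)/2 = 0.0.
Gamma = 0.0 * 21.07343 = 0.0000

0.0000


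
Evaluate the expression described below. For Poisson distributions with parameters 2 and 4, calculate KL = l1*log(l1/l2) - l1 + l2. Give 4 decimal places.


KL divergence for Poisson:
KL = l1*log(l1/l2) - l1 + l2.
l1 = 2, l2 = 4.
log(2/4) = -0.693147.
l1*log(l1/l2) = 2 * -0.693147 = -1.386294.
KL = -1.386294 - 2 + 4 = 0.6137

0.6137


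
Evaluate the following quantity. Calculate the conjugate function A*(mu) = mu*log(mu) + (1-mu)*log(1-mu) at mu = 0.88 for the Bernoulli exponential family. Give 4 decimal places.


Legendre transform for Bernoulli:
A*(mu) = mu*log(mu) + (1-mu)*log(1-mu).
mu = 0.88, 1-mu = 0.12.
mu*log(mu) = 0.88*log(0.88) = -0.112493.
(1-mu)*log(1-mu) = 0.12*log(0.12) = -0.254432.
A* = -0.112493 + -0.254432 = -0.3669

-0.3669


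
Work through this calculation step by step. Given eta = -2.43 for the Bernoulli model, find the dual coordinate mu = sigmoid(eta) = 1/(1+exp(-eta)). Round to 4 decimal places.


Dual coordinate (expectation parameter) for Bernoulli:
mu = 1/(1+exp(-eta)).
eta = -2.43.
exp(-eta) = exp(2.43) = 11.358882.
mu = 1/(1+11.358882) = 0.0809

0.0809


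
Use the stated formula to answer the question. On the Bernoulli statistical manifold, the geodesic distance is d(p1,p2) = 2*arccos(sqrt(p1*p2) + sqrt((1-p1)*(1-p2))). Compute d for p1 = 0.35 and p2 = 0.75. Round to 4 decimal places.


Geodesic distance on Bernoulli manifold:
d(p1,p2) = 2*arccos(sqrt(p1*p2) + sqrt((1-p1)*(1-p2))).
sqrt(p1*p2) = sqrt(0.35*0.75) = 0.512348.
sqrt((1-p1)*(1-p2)) = sqrt(0.65*0.25) = 0.403113.
arg = 0.512348 + 0.403113 = 0.91546.
d = 2*arccos(0.91546) = 0.8283

0.8283


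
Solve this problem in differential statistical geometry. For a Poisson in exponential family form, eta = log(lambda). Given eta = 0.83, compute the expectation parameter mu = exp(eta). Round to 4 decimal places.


Expectation parameter for Poisson exponential family:
mu = exp(eta).
eta = 0.83.
mu = exp(0.83) = 2.2933

2.2933


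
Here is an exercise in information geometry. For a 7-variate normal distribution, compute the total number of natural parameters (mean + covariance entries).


Exponential family dimension calculation:
For 7-dim MVN: mean has 7 params, covariance has 7*8/2 = 28 unique entries.
Total dim = 7 + 28 = 35.

35


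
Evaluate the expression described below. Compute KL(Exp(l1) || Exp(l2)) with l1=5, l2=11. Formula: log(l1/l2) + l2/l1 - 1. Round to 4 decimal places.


KL divergence for exponential family:
KL = log(l1/l2) + l2/l1 - 1.
log(5/11) = -0.788457.
11/5 = 2.2.
KL = -0.788457 + 2.2 - 1 = 0.4115

0.4115


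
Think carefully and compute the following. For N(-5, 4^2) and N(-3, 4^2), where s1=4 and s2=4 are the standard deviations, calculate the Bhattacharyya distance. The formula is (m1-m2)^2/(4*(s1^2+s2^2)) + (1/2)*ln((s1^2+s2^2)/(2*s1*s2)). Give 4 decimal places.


Bhattacharyya distance between two Gaussians:
DB = (m1-m2)^2/(4*(s1^2+s2^2)) + (1/2)*ln((s1^2+s2^2)/(2*s1*s2)).
(m1-m2)^2 = (-2)^2 = 4.
s1^2+s2^2 = 16 + 16 = 32.
term1 = 4/128 = 0.03125.
term2 = 0.5*ln(32/32.0) = 0.0.
DB = 0.03125 + 0.0 = 0.0313

0.0313


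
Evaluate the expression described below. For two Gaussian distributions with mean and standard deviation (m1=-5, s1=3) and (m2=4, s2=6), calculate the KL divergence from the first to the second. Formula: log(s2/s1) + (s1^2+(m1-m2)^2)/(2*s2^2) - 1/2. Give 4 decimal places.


KL divergence between normal distributions:
KL = log(s2/s1) + (s1^2 + (m1-m2)^2)/(2*s2^2) - 1/2.
log(6/3) = 0.693147.
(3^2 + (-5-4)^2)/(2*6^2) = (9 + 81)/72 = 1.25.
KL = 0.693147 + 1.25 - 0.5 = 1.4431

1.4431


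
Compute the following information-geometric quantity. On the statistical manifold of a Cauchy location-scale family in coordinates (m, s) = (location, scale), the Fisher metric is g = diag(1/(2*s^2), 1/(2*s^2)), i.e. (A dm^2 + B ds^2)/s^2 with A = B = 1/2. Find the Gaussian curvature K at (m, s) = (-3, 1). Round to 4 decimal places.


The metric has the form g = (A dm^2 + B ds^2)/s^2 with A = 1/2, B = 1/2.
Substitute u = sqrt(A/B)*m: g = B*(du^2 + ds^2)/s^2, i.e. B times the
Poincare upper half-plane metric, which has constant Gaussian curvature -1.
Scaling a 2D metric by a constant c divides the Gaussian curvature by c,
so K = -1/B = -1/(1/2) = -2.0000 everywhere (the point (m, s) = (-3, 1) is irrelevant:
the curvature is constant).
The requested Gaussian curvature is K = -2.0000.

-2.0000


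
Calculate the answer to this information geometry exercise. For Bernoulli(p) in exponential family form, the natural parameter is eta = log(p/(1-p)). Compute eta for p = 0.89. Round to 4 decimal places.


Natural parameter for Bernoulli: eta = log(p/(1-p)).
p = 0.89, 1-p = 0.11.
p/(1-p) = 8.090909.
eta = log(8.090909) = 2.0907

2.0907


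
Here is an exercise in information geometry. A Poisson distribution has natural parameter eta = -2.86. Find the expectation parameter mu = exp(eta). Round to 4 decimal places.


Expectation parameter for Poisson exponential family:
mu = exp(eta).
eta = -2.86.
mu = exp(-2.86) = 0.0573

0.0573


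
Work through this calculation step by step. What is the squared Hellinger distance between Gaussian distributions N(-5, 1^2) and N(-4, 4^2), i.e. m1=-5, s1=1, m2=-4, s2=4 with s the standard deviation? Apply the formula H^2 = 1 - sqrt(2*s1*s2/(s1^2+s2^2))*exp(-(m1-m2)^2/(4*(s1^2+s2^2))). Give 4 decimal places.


Squared Hellinger distance for Gaussians:
H^2 = 1 - sqrt(2*s1*s2/(s1^2+s2^2)) * exp(-(m1-m2)^2/(4*(s1^2+s2^2))).
s1^2 = 1, s2^2 = 16, s1^2+s2^2 = 17.
sqrt(2*1*4/(17)) = 0.685994.
(m1-m2)^2 = (-1)^2 = 1.
exp(-1/(4*17)) = exp(-0.014706) = 0.985402.
H^2 = 1 - 0.685994*0.985402 = 0.3240

0.3240


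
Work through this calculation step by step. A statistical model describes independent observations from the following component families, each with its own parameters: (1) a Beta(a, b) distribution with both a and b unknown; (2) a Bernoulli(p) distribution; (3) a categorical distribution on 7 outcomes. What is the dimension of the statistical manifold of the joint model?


The dimension of a statistical manifold equals the number of free
(independent) real parameters of the model. For a product of independent
blocks the parameter counts add.
- Beta (a, b): 2.
- Bernoulli (p): 1.
- categorical on 7 outcomes (probabilities sum to 1): 7-1 = 6.
Total = 2 + 1 + 6 = 9.
Dimension = 9

9


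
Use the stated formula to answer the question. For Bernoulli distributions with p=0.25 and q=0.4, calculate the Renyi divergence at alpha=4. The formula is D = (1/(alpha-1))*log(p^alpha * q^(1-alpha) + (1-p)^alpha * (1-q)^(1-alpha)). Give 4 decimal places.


Renyi divergence of order alpha between Bernoulli distributions:
D = (1/(alpha-1))*log(p^alpha * q^(1-alpha) + (1-p)^alpha * (1-q)^(1-alpha)).
alpha = 4, p = 0.25, q = 0.4.
p^alpha * q^(1-alpha) = 0.25^4 * 0.4^-3 = 0.061035.
(1-p)^alpha * (1-q)^(1-alpha) = 0.75^4 * 0.6^-3 = 1.464844.
sum = 0.061035 + 1.464844 = 1.525879.
D = (1/3)*log(1.525879) = 0.1409

0.1409


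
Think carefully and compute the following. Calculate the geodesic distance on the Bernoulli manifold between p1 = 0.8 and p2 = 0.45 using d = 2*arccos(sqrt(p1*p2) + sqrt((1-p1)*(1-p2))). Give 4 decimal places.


Geodesic distance on Bernoulli manifold:
d(p1,p2) = 2*arccos(sqrt(p1*p2) + sqrt((1-p1)*(1-p2))).
sqrt(p1*p2) = sqrt(0.8*0.45) = 0.6.
sqrt((1-p1)*(1-p2)) = sqrt(0.2*0.55) = 0.331662.
arg = 0.6 + 0.331662 = 0.931662.
d = 2*arccos(0.931662) = 0.7437

0.7437


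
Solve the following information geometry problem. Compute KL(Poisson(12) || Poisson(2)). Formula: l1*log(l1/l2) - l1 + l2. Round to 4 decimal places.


KL divergence for Poisson:
KL = l1*log(l1/l2) - l1 + l2.
l1 = 12, l2 = 2.
log(12/2) = 1.791759.
l1*log(l1/l2) = 12 * 1.791759 = 21.501114.
KL = 21.501114 - 12 + 2 = 11.5011

11.5011


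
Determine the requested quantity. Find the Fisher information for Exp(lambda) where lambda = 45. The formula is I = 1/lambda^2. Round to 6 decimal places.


Fisher information for exponential: I(lambda) = 1/lambda^2.
lambda = 45, lambda^2 = 2025.
I = 1/2025 = 0.000494

0.000494


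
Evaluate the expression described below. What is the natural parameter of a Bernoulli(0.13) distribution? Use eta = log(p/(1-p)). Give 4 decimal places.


Natural parameter for Bernoulli: eta = log(p/(1-p)).
p = 0.13, 1-p = 0.87.
p/(1-p) = 0.149425.
eta = log(0.149425) = -1.9010

-1.9010


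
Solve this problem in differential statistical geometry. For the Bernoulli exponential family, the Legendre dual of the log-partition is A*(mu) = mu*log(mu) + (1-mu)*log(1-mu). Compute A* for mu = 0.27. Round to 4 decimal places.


Legendre transform for Bernoulli:
A*(mu) = mu*log(mu) + (1-mu)*log(1-mu).
mu = 0.27, 1-mu = 0.73.
mu*log(mu) = 0.27*log(0.27) = -0.35352.
(1-mu)*log(1-mu) = 0.73*log(0.73) = -0.229739.
A* = -0.35352 + -0.229739 = -0.5833

-0.5833


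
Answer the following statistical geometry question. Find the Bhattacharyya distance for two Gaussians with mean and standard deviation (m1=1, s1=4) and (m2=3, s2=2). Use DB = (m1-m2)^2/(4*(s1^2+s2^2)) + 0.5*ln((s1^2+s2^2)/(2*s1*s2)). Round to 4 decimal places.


Bhattacharyya distance between two Gaussians:
DB = (m1-m2)^2/(4*(s1^2+s2^2)) + (1/2)*ln((s1^2+s2^2)/(2*s1*s2)).
(m1-m2)^2 = (-2)^2 = 4.
s1^2+s2^2 = 16 + 4 = 20.
term1 = 4/80 = 0.05.
term2 = 0.5*ln(20/16.0) = 0.111572.
DB = 0.05 + 0.111572 = 0.1616

0.1616


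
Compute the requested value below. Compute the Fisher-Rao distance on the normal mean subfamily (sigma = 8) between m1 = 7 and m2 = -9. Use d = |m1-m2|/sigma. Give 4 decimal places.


On the fixed-variance normal subfamily, geodesic distance = |m1-m2|/sigma.
|7 - -9| = 16.
sigma = 8.
d = 16/8 = 2.0000

2.0000


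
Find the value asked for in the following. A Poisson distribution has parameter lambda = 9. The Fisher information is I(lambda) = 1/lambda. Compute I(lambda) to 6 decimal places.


Fisher information for Poisson: I(lambda) = 1/lambda.
lambda = 9.
I(lambda) = 1/9 = 0.111111

0.111111


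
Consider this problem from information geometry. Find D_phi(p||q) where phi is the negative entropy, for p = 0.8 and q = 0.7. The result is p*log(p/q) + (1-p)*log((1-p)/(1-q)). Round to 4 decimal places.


Bregman divergence with negative entropy generator:
D = p*log(p/q) + (1-p)*log((1-p)/(1-q)).
p = 0.8, q = 0.7.
p*log(p/q) = 0.8*log(0.8/0.7) = 0.106825.
(1-p)*log((1-p)/(1-q)) = 0.2*log(0.2/0.3) = -0.081093.
D = 0.106825 + -0.081093 = 0.0257

0.0257


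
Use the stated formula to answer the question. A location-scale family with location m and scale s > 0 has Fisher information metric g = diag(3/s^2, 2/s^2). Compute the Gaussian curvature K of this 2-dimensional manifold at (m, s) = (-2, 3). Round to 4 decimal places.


The metric has the form g = (A dm^2 + B ds^2)/s^2 with A = 3, B = 2.
Substitute u = sqrt(A/B)*m: g = B*(du^2 + ds^2)/s^2, i.e. B times the
Poincare upper half-plane metric, which has constant Gaussian curvature -1.
Scaling a 2D metric by a constant c divides the Gaussian curvature by c,
so K = -1/B = -1/(2) = -0.5000 everywhere (the point (m, s) = (-2, 3) is irrelevant:
the curvature is constant).
The requested Gaussian curvature is K = -0.5000.

-0.5000


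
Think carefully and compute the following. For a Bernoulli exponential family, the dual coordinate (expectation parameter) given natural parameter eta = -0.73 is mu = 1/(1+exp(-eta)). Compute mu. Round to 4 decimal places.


Dual coordinate (expectation parameter) for Bernoulli:
mu = 1/(1+exp(-eta)).
eta = -0.73.
exp(-eta) = exp(0.73) = 2.075081.
mu = 1/(1+2.075081) = 0.3252

0.3252


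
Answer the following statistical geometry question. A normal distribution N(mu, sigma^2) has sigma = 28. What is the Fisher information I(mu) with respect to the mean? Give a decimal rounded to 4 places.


The Fisher information for the mean of a normal distribution is I(mu) = 1/sigma^2.
sigma = 28, so sigma^2 = 784.
I(mu) = 1/784 = 0.0013

0.0013


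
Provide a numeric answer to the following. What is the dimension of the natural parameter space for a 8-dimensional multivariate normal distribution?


Exponential family dimension calculation:
For 8-dim MVN: mean has 8 params, covariance has 8*9/2 = 36 unique entries.
Total dim = 8 + 36 = 44.

44


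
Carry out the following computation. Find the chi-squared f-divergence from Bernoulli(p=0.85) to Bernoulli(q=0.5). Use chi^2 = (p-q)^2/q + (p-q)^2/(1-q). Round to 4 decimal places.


Chi-squared divergence between Bernoulli distributions:
chi^2 = (p-q)^2/q + (p-q)^2/(1-q).
p = 0.85, q = 0.5, p-q = 0.35.
(p-q)^2 = 0.1225.
term1 = 0.1225/0.5 = 0.245.
term2 = 0.1225/0.5 = 0.245.
chi^2 = 0.245 + 0.245 = 0.4900

0.4900


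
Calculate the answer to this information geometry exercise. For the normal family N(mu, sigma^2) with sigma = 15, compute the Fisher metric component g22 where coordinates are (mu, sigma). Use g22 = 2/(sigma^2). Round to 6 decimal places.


For the 2-parameter normal family, the Fisher metric has:
  g11 = 1/sigma^2, g22 = 2/sigma^2.
sigma = 15, sigma^2 = 225.
g22 = 0.008889

0.008889


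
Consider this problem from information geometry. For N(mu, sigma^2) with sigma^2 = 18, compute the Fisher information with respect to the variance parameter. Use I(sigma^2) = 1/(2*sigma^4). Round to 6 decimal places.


Fisher information for variance: I(sigma^2) = 1/(2*sigma^4).
sigma^2 = 18, so sigma^4 = 324.
I = 1/(2*324) = 1/648 = 0.001543

0.001543


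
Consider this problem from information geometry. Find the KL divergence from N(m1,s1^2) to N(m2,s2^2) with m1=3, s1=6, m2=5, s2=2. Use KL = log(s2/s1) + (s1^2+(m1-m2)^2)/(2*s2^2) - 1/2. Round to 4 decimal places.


KL divergence between normal distributions:
KL = log(s2/s1) + (s1^2 + (m1-m2)^2)/(2*s2^2) - 1/2.
log(2/6) = -1.098612.
(6^2 + (3-5)^2)/(2*2^2) = (36 + 4)/8 = 5.0.
KL = -1.098612 + 5.0 - 0.5 = 3.4014

3.4014


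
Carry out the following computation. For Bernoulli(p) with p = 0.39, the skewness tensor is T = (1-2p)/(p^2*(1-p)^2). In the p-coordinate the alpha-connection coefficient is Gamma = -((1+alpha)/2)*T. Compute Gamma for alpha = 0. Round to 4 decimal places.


Skewness (Amari-Chentsov) tensor: T = (1-2p)/(p^2*(1-p)^2).
p = 0.39, 1-2p = 0.22, p^2 = 0.1521, (1-p)^2 = 0.3721.
T = 0.22/(0.1521 * 0.3721) = 3.887172.
In the p-coordinate, Gamma^(alpha) = Gamma^(0) - (alpha/2)*T with Gamma^(0) = (1/2)*g'(p) = -T/2,
so Gamma^(alpha) = -((1+alpha)/2)*T.
alpha = 0, -(1+alpha)/2 = -0.5.
Gamma = -0.5 * 3.887172 = -1.9436

-1.9436


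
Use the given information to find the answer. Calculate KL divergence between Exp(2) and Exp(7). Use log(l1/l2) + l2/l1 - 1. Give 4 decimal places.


KL divergence for exponential family:
KL = log(l1/l2) + l2/l1 - 1.
log(2/7) = -1.252763.
7/2 = 3.5.
KL = -1.252763 + 3.5 - 1 = 1.2472

1.2472


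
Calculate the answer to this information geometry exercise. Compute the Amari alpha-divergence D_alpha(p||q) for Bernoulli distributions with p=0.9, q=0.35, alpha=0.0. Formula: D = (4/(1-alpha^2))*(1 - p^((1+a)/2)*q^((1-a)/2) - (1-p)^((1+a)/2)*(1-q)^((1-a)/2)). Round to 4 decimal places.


Amari alpha-divergence:
D = (4/(1-alpha^2))*(1 - p^((1+a)/2)*q^((1-a)/2) - (1-p)^((1+a)/2)*(1-q)^((1-a)/2)).
alpha = 0.0, p = 0.9, q = 0.35.
e1 = (1+alpha)/2 = 0.5, e2 = (1-alpha)/2 = 0.5.
t1 = p^e1 * q^e2 = 0.9^0.5 * 0.35^0.5 = 0.561249.
t2 = (1-p)^e1 * (1-q)^e2 = 0.1^0.5 * 0.65^0.5 = 0.254951.
4/(1-alpha^2) = 4.0.
D = 4.0*(1 - 0.561249 - 0.254951) = 0.7352

0.7352


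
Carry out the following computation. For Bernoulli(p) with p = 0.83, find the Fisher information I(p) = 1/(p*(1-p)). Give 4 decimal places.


For Bernoulli(p), Fisher information is I(p) = 1/(p*(1-p)).
p = 0.83, 1-p = 0.17.
p*(1-p) = 0.1411.
I(p) = 1/0.1411 = 7.0872

7.0872


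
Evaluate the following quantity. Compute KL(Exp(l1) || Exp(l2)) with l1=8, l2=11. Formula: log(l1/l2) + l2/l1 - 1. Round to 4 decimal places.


KL divergence for exponential family:
KL = log(l1/l2) + l2/l1 - 1.
log(8/11) = -0.318454.
11/8 = 1.375.
KL = -0.318454 + 1.375 - 1 = 0.0565

0.0565


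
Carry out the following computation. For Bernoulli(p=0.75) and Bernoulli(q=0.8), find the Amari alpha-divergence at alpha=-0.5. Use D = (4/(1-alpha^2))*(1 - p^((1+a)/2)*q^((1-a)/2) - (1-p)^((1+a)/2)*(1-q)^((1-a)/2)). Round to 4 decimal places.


Amari alpha-divergence:
D = (4/(1-alpha^2))*(1 - p^((1+a)/2)*q^((1-a)/2) - (1-p)^((1+a)/2)*(1-q)^((1-a)/2)).
alpha = -0.5, p = 0.75, q = 0.8.
e1 = (1+alpha)/2 = 0.25, e2 = (1-alpha)/2 = 0.75.
t1 = p^e1 * q^e2 = 0.75^0.25 * 0.8^0.75 = 0.787196.
t2 = (1-p)^e1 * (1-q)^e2 = 0.25^0.25 * 0.2^0.75 = 0.211474.
4/(1-alpha^2) = 5.333333.
D = 5.333333*(1 - 0.787196 - 0.211474) = 0.0071

0.0071


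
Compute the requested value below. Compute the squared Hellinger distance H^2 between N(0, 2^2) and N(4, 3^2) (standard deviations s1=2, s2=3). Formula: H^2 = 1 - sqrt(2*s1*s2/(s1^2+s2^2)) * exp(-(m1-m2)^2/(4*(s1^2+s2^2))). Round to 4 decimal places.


Squared Hellinger distance for Gaussians:
H^2 = 1 - sqrt(2*s1*s2/(s1^2+s2^2)) * exp(-(m1-m2)^2/(4*(s1^2+s2^2))).
s1^2 = 4, s2^2 = 9, s1^2+s2^2 = 13.
sqrt(2*2*3/(13)) = 0.960769.
(m1-m2)^2 = (-4)^2 = 16.
exp(-16/(4*13)) = exp(-0.307692) = 0.735141.
H^2 = 1 - 0.960769*0.735141 = 0.2937

0.2937


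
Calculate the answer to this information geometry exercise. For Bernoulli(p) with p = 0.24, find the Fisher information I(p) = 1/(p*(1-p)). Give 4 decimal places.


For Bernoulli(p), Fisher information is I(p) = 1/(p*(1-p)).
p = 0.24, 1-p = 0.76.
p*(1-p) = 0.1824.
I(p) = 1/0.1824 = 5.4825

5.4825


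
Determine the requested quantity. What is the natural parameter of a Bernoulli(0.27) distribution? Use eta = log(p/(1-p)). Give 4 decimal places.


Natural parameter for Bernoulli: eta = log(p/(1-p)).
p = 0.27, 1-p = 0.73.
p/(1-p) = 0.369863.
eta = log(0.369863) = -0.9946

-0.9946


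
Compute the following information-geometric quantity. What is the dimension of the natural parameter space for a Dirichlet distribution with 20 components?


Exponential family dimension calculation:
Dirichlet with 20 components has 20 natural parameters.

20


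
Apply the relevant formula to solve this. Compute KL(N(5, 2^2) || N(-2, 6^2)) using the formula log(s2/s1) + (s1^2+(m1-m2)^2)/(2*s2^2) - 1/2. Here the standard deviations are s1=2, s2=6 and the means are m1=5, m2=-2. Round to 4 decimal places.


KL divergence between normal distributions:
KL = log(s2/s1) + (s1^2 + (m1-m2)^2)/(2*s2^2) - 1/2.
log(6/2) = 1.098612.
(2^2 + (5--2)^2)/(2*6^2) = (4 + 49)/72 = 0.736111.
KL = 1.098612 + 0.736111 - 0.5 = 1.3347

1.3347


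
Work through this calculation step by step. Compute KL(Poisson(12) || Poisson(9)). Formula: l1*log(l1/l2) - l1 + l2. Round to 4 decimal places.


KL divergence for Poisson:
KL = l1*log(l1/l2) - l1 + l2.
l1 = 12, l2 = 9.
log(12/9) = 0.287682.
l1*log(l1/l2) = 12 * 0.287682 = 3.452185.
KL = 3.452185 - 12 + 9 = 0.4522

0.4522


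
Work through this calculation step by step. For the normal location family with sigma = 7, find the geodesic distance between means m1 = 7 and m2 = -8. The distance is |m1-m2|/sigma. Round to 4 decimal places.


On the fixed-variance normal subfamily, geodesic distance = |m1-m2|/sigma.
|7 - -8| = 15.
sigma = 7.
d = 15/7 = 2.1429

2.1429


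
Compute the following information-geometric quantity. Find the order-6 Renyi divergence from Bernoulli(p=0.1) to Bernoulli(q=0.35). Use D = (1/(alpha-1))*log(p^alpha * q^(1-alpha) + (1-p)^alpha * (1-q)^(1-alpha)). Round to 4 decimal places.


Renyi divergence of order alpha between Bernoulli distributions:
D = (1/(alpha-1))*log(p^alpha * q^(1-alpha) + (1-p)^alpha * (1-q)^(1-alpha)).
alpha = 6, p = 0.1, q = 0.35.
p^alpha * q^(1-alpha) = 0.1^6 * 0.35^-5 = 0.00019.
(1-p)^alpha * (1-q)^(1-alpha) = 0.9^6 * 0.65^-5 = 4.58024.
sum = 0.00019 + 4.58024 = 4.580431.
D = (1/5)*log(4.580431) = 0.3044

0.3044


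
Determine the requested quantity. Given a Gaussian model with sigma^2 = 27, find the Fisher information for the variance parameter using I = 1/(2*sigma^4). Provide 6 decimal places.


Fisher information for variance: I(sigma^2) = 1/(2*sigma^4).
sigma^2 = 27, so sigma^4 = 729.
I = 1/(2*729) = 1/1458 = 0.000686

0.000686


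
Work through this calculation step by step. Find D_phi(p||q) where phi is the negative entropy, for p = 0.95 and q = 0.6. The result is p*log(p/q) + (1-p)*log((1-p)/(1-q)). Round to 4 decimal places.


Bregman divergence with negative entropy generator:
D = p*log(p/q) + (1-p)*log((1-p)/(1-q)).
p = 0.95, q = 0.6.
p*log(p/q) = 0.95*log(0.95/0.6) = 0.436556.
(1-p)*log((1-p)/(1-q)) = 0.05*log(0.05/0.4) = -0.103972.
D = 0.436556 + -0.103972 = 0.3326

0.3326


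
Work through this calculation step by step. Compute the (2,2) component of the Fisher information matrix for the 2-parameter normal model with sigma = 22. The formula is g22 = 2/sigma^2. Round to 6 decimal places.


For the 2-parameter normal family, the Fisher metric has:
  g11 = 1/sigma^2, g22 = 2/sigma^2.
sigma = 22, sigma^2 = 484.
g22 = 0.004132

0.004132


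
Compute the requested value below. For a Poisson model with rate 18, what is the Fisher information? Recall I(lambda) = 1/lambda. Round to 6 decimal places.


Fisher information for Poisson: I(lambda) = 1/lambda.
lambda = 18.
I(lambda) = 1/18 = 0.055556

0.055556


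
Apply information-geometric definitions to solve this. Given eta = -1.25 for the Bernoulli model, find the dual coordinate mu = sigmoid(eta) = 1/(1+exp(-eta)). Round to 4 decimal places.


Dual coordinate (expectation parameter) for Bernoulli:
mu = 1/(1+exp(-eta)).
eta = -1.25.
exp(-eta) = exp(1.25) = 3.490343.
mu = 1/(1+3.490343) = 0.2227

0.2227


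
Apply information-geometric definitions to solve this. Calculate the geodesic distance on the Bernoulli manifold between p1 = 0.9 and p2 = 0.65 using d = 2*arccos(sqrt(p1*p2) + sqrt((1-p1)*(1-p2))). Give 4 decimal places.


Geodesic distance on Bernoulli manifold:
d(p1,p2) = 2*arccos(sqrt(p1*p2) + sqrt((1-p1)*(1-p2))).
sqrt(p1*p2) = sqrt(0.9*0.65) = 0.764853.
sqrt((1-p1)*(1-p2)) = sqrt(0.1*0.35) = 0.187083.
arg = 0.764853 + 0.187083 = 0.951936.
d = 2*arccos(0.951936) = 0.6226

0.6226


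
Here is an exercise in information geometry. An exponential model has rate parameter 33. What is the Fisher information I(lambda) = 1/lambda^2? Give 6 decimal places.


Fisher information for exponential: I(lambda) = 1/lambda^2.
lambda = 33, lambda^2 = 1089.
I = 1/1089 = 0.000918

0.000918


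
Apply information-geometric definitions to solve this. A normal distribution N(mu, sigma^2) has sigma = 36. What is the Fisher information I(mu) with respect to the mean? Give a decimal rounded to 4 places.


The Fisher information for the mean of a normal distribution is I(mu) = 1/sigma^2.
sigma = 36, so sigma^2 = 1296.
I(mu) = 1/1296 = 0.0008

0.0008


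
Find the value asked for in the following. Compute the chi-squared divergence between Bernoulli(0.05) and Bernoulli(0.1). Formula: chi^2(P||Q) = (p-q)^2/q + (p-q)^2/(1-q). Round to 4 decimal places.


Chi-squared divergence between Bernoulli distributions:
chi^2 = (p-q)^2/q + (p-q)^2/(1-q).
p = 0.05, q = 0.1, p-q = -0.05.
(p-q)^2 = 0.0025.
term1 = 0.0025/0.1 = 0.025.
term2 = 0.0025/0.9 = 0.002778.
chi^2 = 0.025 + 0.002778 = 0.0278

0.0278


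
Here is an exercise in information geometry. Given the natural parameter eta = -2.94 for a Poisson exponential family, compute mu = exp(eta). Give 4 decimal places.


Expectation parameter for Poisson exponential family:
mu = exp(eta).
eta = -2.94.
mu = exp(-2.94) = 0.0529

0.0529


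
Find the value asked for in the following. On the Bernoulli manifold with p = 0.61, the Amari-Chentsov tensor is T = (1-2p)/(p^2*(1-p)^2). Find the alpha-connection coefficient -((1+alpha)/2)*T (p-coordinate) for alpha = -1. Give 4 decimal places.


Skewness (Amari-Chentsov) tensor: T = (1-2p)/(p^2*(1-p)^2).
p = 0.61, 1-2p = -0.22, p^2 = 0.3721, (1-p)^2 = 0.1521.
T = -0.22/(0.3721 * 0.1521) = -3.887172.
In the p-coordinate, Gamma^(alpha) = Gamma^(0) - (alpha/2)*T with Gamma^(0) = (1/2)*g'(p) = -T/2,
so Gamma^(alpha) = -((1+alpha)/2)*T.
alpha = -1, -(1+alpha)/2 = 0.0.
Gamma = 0.0 * -3.887172 = 0.0000

0.0000


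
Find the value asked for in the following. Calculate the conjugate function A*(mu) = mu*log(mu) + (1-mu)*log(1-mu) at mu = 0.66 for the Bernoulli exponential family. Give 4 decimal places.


Legendre transform for Bernoulli:
A*(mu) = mu*log(mu) + (1-mu)*log(1-mu).
mu = 0.66, 1-mu = 0.34.
mu*log(mu) = 0.66*log(0.66) = -0.27424.
(1-mu)*log(1-mu) = 0.34*log(0.34) = -0.366795.
A* = -0.27424 + -0.366795 = -0.6410

-0.6410


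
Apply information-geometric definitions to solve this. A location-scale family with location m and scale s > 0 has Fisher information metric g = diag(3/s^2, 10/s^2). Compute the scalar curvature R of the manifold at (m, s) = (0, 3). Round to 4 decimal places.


The metric has the form g = (A dm^2 + B ds^2)/s^2 with A = 3, B = 10.
Substitute u = sqrt(A/B)*m: g = B*(du^2 + ds^2)/s^2, i.e. B times the
Poincare upper half-plane metric, which has constant Gaussian curvature -1.
Scaling a 2D metric by a constant c divides the Gaussian curvature by c,
so K = -1/B = -1/(10) = -0.1000 everywhere (the point (m, s) = (0, 3) is irrelevant:
the curvature is constant).
Scalar curvature in dimension 2: R = 2K = -2/(10) = -0.2000.

-0.2000


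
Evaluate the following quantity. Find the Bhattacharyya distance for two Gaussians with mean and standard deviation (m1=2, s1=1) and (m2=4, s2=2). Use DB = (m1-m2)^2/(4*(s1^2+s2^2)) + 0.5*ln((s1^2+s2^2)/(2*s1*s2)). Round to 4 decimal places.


Bhattacharyya distance between two Gaussians:
DB = (m1-m2)^2/(4*(s1^2+s2^2)) + (1/2)*ln((s1^2+s2^2)/(2*s1*s2)).
(m1-m2)^2 = (-2)^2 = 4.
s1^2+s2^2 = 1 + 4 = 5.
term1 = 4/20 = 0.2.
term2 = 0.5*ln(5/4.0) = 0.111572.
DB = 0.2 + 0.111572 = 0.3116

0.3116


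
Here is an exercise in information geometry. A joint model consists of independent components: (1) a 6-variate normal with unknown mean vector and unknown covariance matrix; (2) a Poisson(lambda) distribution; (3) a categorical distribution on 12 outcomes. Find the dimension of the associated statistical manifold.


The dimension of a statistical manifold equals the number of free
(independent) real parameters of the model. For a product of independent
blocks the parameter counts add.
- 6-variate normal: 6 (mean) + 6*7/2 = 21 (symmetric covariance) = 27.
- Poisson (lambda): 1.
- categorical on 12 outcomes (probabilities sum to 1): 12-1 = 11.
Total = 27 + 1 + 11 = 39.
Dimension = 39

39


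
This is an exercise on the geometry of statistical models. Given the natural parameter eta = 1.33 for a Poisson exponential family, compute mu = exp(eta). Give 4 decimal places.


Expectation parameter for Poisson exponential family:
mu = exp(eta).
eta = 1.33.
mu = exp(1.33) = 3.7810

3.7810


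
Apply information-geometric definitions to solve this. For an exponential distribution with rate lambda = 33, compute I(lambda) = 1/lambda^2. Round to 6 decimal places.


Fisher information for exponential: I(lambda) = 1/lambda^2.
lambda = 33, lambda^2 = 1089.
I = 1/1089 = 0.000918

0.000918


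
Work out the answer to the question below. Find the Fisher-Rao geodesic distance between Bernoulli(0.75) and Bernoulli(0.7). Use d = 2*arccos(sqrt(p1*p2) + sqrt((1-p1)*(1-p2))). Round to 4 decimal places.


Geodesic distance on Bernoulli manifold:
d(p1,p2) = 2*arccos(sqrt(p1*p2) + sqrt((1-p1)*(1-p2))).
sqrt(p1*p2) = sqrt(0.75*0.7) = 0.724569.
sqrt((1-p1)*(1-p2)) = sqrt(0.25*0.3) = 0.273861.
arg = 0.724569 + 0.273861 = 0.99843.
d = 2*arccos(0.99843) = 0.1121

0.1121


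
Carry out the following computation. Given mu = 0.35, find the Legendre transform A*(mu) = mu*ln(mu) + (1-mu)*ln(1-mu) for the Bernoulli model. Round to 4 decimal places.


Legendre transform for Bernoulli:
A*(mu) = mu*log(mu) + (1-mu)*log(1-mu).
mu = 0.35, 1-mu = 0.65.
mu*log(mu) = 0.35*log(0.35) = -0.367438.
(1-mu)*log(1-mu) = 0.65*log(0.65) = -0.280009.
A* = -0.367438 + -0.280009 = -0.6474

-0.6474


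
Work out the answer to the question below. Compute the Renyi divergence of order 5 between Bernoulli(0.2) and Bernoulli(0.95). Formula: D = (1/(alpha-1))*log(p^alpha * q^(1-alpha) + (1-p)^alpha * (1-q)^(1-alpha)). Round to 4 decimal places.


Renyi divergence of order alpha between Bernoulli distributions:
D = (1/(alpha-1))*log(p^alpha * q^(1-alpha) + (1-p)^alpha * (1-q)^(1-alpha)).
alpha = 5, p = 0.2, q = 0.95.
p^alpha * q^(1-alpha) = 0.2^5 * 0.95^-4 = 0.000393.
(1-p)^alpha * (1-q)^(1-alpha) = 0.8^5 * 0.05^-4 = 52428.8.
sum = 0.000393 + 52428.8 = 52428.800393.
D = (1/4)*log(52428.800393) = 2.7168

2.7168


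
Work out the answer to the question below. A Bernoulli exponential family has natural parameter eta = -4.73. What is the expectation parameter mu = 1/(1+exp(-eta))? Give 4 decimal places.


Dual coordinate (expectation parameter) for Bernoulli:
mu = 1/(1+exp(-eta)).
eta = -4.73.
exp(-eta) = exp(4.73) = 113.295562.
mu = 1/(1+113.295562) = 0.0087

0.0087


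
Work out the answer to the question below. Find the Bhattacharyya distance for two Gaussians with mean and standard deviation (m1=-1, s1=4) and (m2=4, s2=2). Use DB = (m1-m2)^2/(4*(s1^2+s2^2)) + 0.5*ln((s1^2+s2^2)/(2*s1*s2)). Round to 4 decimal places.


Bhattacharyya distance between two Gaussians:
DB = (m1-m2)^2/(4*(s1^2+s2^2)) + (1/2)*ln((s1^2+s2^2)/(2*s1*s2)).
(m1-m2)^2 = (-5)^2 = 25.
s1^2+s2^2 = 16 + 4 = 20.
term1 = 25/80 = 0.3125.
term2 = 0.5*ln(20/16.0) = 0.111572.
DB = 0.3125 + 0.111572 = 0.4241

0.4241


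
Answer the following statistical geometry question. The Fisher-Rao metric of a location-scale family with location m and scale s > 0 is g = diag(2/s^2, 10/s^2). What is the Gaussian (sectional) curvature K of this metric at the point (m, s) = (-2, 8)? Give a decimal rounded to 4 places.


The metric has the form g = (A dm^2 + B ds^2)/s^2 with A = 2, B = 10.
Substitute u = sqrt(A/B)*m: g = B*(du^2 + ds^2)/s^2, i.e. B times the
Poincare upper half-plane metric, which has constant Gaussian curvature -1.
Scaling a 2D metric by a constant c divides the Gaussian curvature by c,
so K = -1/B = -1/(10) = -0.1000 everywhere (the point (m, s) = (-2, 8) is irrelevant:
the curvature is constant).
The requested Gaussian curvature is K = -0.1000.

-0.1000
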